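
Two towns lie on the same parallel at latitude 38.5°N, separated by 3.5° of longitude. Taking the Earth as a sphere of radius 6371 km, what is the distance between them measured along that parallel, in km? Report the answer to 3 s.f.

Arc length along a parallel = R cos φ · Δλ (with Δλ in radians).
= 6371 × cos 38.5° × (3.5° × π/180) = 6371 × 0.7826 × 0.06109 ≈ 305 km.

305 km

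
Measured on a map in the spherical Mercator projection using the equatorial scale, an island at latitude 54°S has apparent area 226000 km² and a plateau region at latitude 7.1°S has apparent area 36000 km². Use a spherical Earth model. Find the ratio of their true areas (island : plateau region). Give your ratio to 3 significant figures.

On Mercator the areal scale is sec²φ, so true area = apparent × cos²φ.
True area of island: 226000 × cos²(54°) = 226000 × 0.3455 = 78080 km².
True area of plateau region: 36000 × cos²(7.1°) = 36000 × 0.9847 = 35450 km².
Ratio = 78080 / 35450 ≈ 2.20.

2.20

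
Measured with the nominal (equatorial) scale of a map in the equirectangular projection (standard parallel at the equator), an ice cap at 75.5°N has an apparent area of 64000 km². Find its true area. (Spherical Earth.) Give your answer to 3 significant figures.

16000 km²

In the plate carrée (x = Rλ, y = Rφ), meridians are true-scale (h = 1) and parallels are stretched by k = sec φ.
Areal scale = h·k = 1 × sec φ; at 75.5°, h = 1.000, k = 3.994, so h·k = 3.994.
True area = apparent / (areal scale) = 64000 / 3.994 ≈ 16000 km².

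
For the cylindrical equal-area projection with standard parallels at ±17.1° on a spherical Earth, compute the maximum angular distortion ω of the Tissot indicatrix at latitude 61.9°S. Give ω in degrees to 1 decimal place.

For cylindrical equal-area with standard parallel φ₀, h = cos φ / cos φ₀ and k = cos φ₀ / cos φ, so h·k = 1.
At 61.9°: h = 0.4928, k = 2.029; principal scales a = 2.029, b = 0.4928.
sin(ω/2) = (a − b)/(a + b) = 1.536/2.522 = 0.6092, so ω = 2 arcsin(0.6092) ≈ 75.1°.

75.1°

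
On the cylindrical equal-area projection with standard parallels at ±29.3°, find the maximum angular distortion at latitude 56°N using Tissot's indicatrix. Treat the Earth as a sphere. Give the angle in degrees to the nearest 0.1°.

A cylindrical equal-area projection with standard parallel φ₀ has meridian scale h = cos φ / cos φ₀ and parallel scale k = cos φ₀ / cos φ (so areas are preserved, h·k = 1).
At 56°: h = 0.6412, k = 1.560; principal scales a = 1.560, b = 0.6412.
sin(ω/2) = (a − b)/(a + b) = 0.9183/2.201 = 0.4173, so ω = 2 arcsin(0.4173) ≈ 49.3°.

49.3°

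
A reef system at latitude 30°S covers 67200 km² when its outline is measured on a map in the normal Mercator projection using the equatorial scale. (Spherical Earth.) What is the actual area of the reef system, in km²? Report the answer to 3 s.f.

The Mercator projection is conformal; its linear scale factor is the same in every direction and equals sec φ = 1/cos φ.
Areal scale = k² = sec²φ = 1/cos²(30°) = 1/0.8660² = 1.333.
True area = apparent / (areal scale) = 67200 / 1.333 ≈ 50400 km².

50400 km²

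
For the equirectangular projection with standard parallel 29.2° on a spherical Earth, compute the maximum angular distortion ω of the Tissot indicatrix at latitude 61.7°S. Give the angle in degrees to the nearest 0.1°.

34.4°

With standard parallel φ₀ = 29.2°, the equirectangular projection gives x = Rλ cos φ₀, y = Rφ, so h = 1 and k = cos 29.2° / cos φ.
At 61.7°: h = 1.000, k = 1.841; principal scales a = 1.841, b = 1.000.
sin(ω/2) = (a − b)/(a + b) = 0.8413/2.841 = 0.2961, so ω = 2 arcsin(0.2961) ≈ 34.4°.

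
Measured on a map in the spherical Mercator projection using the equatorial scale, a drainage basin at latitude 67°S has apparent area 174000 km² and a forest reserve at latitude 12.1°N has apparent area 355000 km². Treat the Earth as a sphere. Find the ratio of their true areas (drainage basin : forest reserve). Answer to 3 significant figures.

Mercator's areal exaggeration is sec²φ; hence true area = (apparent area) · cos²φ.
True area of drainage basin: 174000 × cos²(67°) = 174000 × 0.1527 = 26560 km².
True area of forest reserve: 355000 × cos²(12.1°) = 355000 × 0.9561 = 339400 km².
Ratio = 26560 / 339400 ≈ 0.0783.

0.0783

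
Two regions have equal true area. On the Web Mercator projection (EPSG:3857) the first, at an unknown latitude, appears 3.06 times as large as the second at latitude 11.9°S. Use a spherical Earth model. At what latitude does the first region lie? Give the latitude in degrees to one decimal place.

Mercator areal scale is sec²φ, so apparent-area ratio = sec²φ₁ / sec²φ₂ = cos²φ₂ / cos²φ₁.
cos²φ₂ / cos²φ₁ = 3.06  ⇒  cos φ₁ = cos 11.9° / √3.06 = 0.9785/1.749 = 0.5594.
φ₁ = arccos(0.5594) ≈ 56.0°.

56.0°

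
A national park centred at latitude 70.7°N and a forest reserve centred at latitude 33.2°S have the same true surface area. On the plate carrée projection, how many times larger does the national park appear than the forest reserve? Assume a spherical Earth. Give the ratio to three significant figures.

For the equirectangular projection with φ₀ = 0 (plate carrée), h = 1 along meridians and k = sec φ along parallels.
Areal scale at 70.7°: h·k = 1.000 × 3.026 = 3.026.
Areal scale at 33.2°: h·k = 1.000 × 1.195 = 1.195.
Ratio = 3.026/1.195 ≈ 2.53.

2.53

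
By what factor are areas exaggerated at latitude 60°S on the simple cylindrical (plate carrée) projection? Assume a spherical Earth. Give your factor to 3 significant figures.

In the plate carrée (x = Rλ, y = Rφ), meridians are true-scale (h = 1) and parallels are stretched by k = sec φ.
Areal scale = h·k = 1 × sec φ; at 60°, h = 1.000, k = 2.000, so h·k = 2.000.

2.00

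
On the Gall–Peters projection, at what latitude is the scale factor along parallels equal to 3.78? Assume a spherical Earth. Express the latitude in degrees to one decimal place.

79.2°

The Gall–Peters projection is cylindrical equal-area with φ₀ = 45°. A cylindrical equal-area projection with standard parallel φ₀ has meridian scale h = cos φ / cos φ₀ and parallel scale k = cos φ₀ / cos φ (so areas are preserved, h·k = 1).
k = cos φ₀ / cos φ = 3.78  ⇒  cos φ = cos 45° / 3.78 = 0.1871.
φ = arccos(0.1871) ≈ 79.2°.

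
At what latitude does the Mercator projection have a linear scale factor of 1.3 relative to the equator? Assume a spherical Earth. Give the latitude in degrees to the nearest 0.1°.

Mercator scale is k = sec φ = 1/cos φ.
1/cos φ = 1.3  ⇒  cos φ = 0.7692  ⇒  φ = arccos(0.7692) ≈ 39.7°.

39.7°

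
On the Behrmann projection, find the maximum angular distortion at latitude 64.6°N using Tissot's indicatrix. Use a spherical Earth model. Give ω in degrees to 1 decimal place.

Behrmann is a cylindrical equal-area projection with standard parallels at ±30°. Cylindrical equal-area (φ₀ = 30°): h = cos φ / cos 30° along meridians, k = cos 30° / cos φ along parallels; h·k = 1.
At 64.6°: h = 0.4953, k = 2.019; principal scales a = 2.019, b = 0.4953.
sin(ω/2) = (a − b)/(a + b) = 1.524/2.514 = 0.6060, so ω = 2 arcsin(0.6060) ≈ 74.6°.

74.6°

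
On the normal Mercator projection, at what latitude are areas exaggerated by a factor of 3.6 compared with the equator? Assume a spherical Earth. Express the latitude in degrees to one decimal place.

58.2°

Mercator areal scale is sec²φ.
sec²φ = 3.6  ⇒  cos²φ = 0.2778  ⇒  cos φ = 0.5270.
φ = arccos(0.5270) ≈ 58.2°.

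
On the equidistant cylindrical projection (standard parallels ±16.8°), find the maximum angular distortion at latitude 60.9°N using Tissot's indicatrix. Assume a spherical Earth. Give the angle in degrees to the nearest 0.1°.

The equidistant cylindrical projection with φ₀ = 16.8° has h = 1 (meridians true) and k = cos φ₀ / cos φ along parallels.
At 60.9°: h = 1.000, k = 1.968; principal scales a = 1.968, b = 1.000.
sin(ω/2) = (a − b)/(a + b) = 0.9684/2.968 = 0.3262, so ω = 2 arcsin(0.3262) ≈ 38.1°.

38.1°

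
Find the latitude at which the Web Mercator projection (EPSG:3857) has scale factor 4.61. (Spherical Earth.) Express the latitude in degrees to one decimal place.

Mercator scale is k = sec φ = 1/cos φ.
1/cos φ = 4.61  ⇒  cos φ = 0.2169  ⇒  φ = arccos(0.2169) ≈ 77.5°.

77.5°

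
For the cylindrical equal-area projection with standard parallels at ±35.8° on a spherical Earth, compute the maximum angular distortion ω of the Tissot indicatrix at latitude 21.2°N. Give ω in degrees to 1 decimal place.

15.9°

For cylindrical equal-area with standard parallel φ₀, h = cos φ / cos φ₀ and k = cos φ₀ / cos φ, so h·k = 1.
At 21.2°: h = 1.150, k = 0.8699; principal scales a = 1.150, b = 0.8699.
sin(ω/2) = (a − b)/(a + b) = 0.2796/2.019 = 0.1384, so ω = 2 arcsin(0.1384) ≈ 15.9°.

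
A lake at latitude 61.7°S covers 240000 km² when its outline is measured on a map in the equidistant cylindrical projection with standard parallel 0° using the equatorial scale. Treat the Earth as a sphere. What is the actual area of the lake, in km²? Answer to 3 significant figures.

In the plate carrée (x = Rλ, y = Rφ), meridians are true-scale (h = 1) and parallels are stretched by k = sec φ.
Areal scale = h·k = 1 × sec φ; at 61.7°, h = 1.000, k = 2.109, so h·k = 2.109.
True area = apparent / (areal scale) = 240000 / 2.109 ≈ 114000 km².

114000 km²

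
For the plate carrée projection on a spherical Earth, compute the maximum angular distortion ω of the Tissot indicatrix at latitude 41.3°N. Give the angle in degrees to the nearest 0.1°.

16.3°

For the equirectangular projection with φ₀ = 0 (plate carrée), h = 1 along meridians and k = sec φ along parallels.
At 41.3°: h = 1.000, k = 1.331; principal scales a = 1.331, b = 1.000.
sin(ω/2) = (a − b)/(a + b) = 0.3311/2.331 = 0.1420, so ω = 2 arcsin(0.1420) ≈ 16.3°.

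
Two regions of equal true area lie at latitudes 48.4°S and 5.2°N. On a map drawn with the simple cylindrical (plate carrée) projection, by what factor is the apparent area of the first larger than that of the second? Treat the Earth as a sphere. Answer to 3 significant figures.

For the equirectangular projection with φ₀ = 0 (plate carrée), h = 1 along meridians and k = sec φ along parallels.
Areal scale at 48.4°: h·k = 1.000 × 1.506 = 1.506.
Areal scale at 5.2°: h·k = 1.000 × 1.004 = 1.004.
Ratio = 1.506/1.004 ≈ 1.50.

1.50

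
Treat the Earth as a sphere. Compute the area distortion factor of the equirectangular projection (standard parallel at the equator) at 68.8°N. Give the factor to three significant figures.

In the plate carrée (x = Rλ, y = Rφ), meridians are true-scale (h = 1) and parallels are stretched by k = sec φ.
Areal scale = h·k = 1 × sec φ; at 68.8°, h = 1.000, k = 2.765, so h·k = 2.765.

2.77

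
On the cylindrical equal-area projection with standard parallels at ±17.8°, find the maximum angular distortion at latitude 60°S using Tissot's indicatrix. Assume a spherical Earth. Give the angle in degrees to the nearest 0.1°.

Cylindrical equal-area (φ₀ = 17.8°): h = cos φ / cos 17.8° along meridians, k = cos 17.8° / cos φ along parallels; h·k = 1.
At 60°: h = 0.5251, k = 1.904; principal scales a = 1.904, b = 0.5251.
sin(ω/2) = (a − b)/(a + b) = 1.379/2.429 = 0.5677, so ω = 2 arcsin(0.5677) ≈ 69.2°.

69.2°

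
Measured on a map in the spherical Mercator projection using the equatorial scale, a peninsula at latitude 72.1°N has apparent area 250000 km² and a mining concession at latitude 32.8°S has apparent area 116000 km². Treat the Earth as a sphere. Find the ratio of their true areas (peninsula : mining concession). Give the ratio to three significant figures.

Since Mercator area scale is 1/cos²φ, the true area equals the apparent area multiplied by cos²φ.
True area of peninsula: 250000 × cos²(72.1°) = 250000 × 0.09447 = 23620 km².
True area of mining concession: 116000 × cos²(32.8°) = 116000 × 0.7066 = 81960 km².
Ratio = 23620 / 81960 ≈ 0.288.

0.288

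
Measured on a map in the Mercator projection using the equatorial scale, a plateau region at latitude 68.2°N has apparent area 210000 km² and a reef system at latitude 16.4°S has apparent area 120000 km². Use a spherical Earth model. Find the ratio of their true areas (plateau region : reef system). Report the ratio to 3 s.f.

0.262

Since Mercator area scale is 1/cos²φ, the true area equals the apparent area multiplied by cos²φ.
True area of plateau region: 210000 × cos²(68.2°) = 210000 × 0.1379 = 28960 km².
True area of reef system: 120000 × cos²(16.4°) = 120000 × 0.9203 = 110400 km².
Ratio = 28960 / 110400 ≈ 0.262.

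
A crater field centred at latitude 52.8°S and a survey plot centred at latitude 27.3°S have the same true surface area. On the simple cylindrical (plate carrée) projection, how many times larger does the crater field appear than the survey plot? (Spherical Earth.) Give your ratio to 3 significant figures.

1.47

Plate carrée maps x = Rλ, y = Rφ. The meridian scale is h = 1 and the parallel scale is k = 1/cos φ = sec φ.
Areal scale at 52.8°: h·k = 1.000 × 1.654 = 1.654.
Areal scale at 27.3°: h·k = 1.000 × 1.125 = 1.125.
Ratio = 1.654/1.125 ≈ 1.47.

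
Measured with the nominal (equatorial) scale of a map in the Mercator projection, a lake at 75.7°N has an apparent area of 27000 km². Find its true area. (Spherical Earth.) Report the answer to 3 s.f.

The Mercator projection is conformal; its linear scale factor is the same in every direction and equals sec φ = 1/cos φ.
Areal scale = k² = sec²φ = 1/cos²(75.7°) = 1/0.2470² = 16.39.
True area = apparent / (areal scale) = 27000 / 16.39 ≈ 1650 km².

1650 km²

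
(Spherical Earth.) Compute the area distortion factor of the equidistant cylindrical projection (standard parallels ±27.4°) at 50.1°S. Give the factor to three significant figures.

1.38

With standard parallel φ₀ = 27.4°, the equirectangular projection gives x = Rλ cos φ₀, y = Rφ, so h = 1 and k = cos 27.4° / cos φ.
Areal scale = h·k = 1 × cos φ₀ / cos φ; at 50.1°, h = 1.000, k = 1.384, so h·k = 1.384.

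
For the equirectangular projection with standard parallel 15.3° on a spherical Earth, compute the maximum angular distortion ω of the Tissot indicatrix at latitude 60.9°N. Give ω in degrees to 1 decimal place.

In the equirectangular projection with standard parallel φ₀ = 15.3° (x = Rλ cos φ₀, y = Rφ), meridians are true-scale (h = 1) and the parallel scale is k = cos φ₀ / cos φ.
At 60.9°: h = 1.000, k = 1.983; principal scales a = 1.983, b = 1.000.
sin(ω/2) = (a − b)/(a + b) = 0.9833/2.983 = 0.3296, so ω = 2 arcsin(0.3296) ≈ 38.5°.

38.5°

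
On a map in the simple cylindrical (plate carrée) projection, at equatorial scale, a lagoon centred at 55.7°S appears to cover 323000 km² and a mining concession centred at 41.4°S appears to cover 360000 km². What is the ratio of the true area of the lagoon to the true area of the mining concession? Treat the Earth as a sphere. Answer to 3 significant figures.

Plate carrée has h = 1 and k = sec φ, giving areal scale sec φ; true area = (apparent area) · cos φ.
True area of lagoon: 323000 × cos(55.7°) = 323000 × 0.5635 = 182000 km².
True area of mining concession: 360000 × cos(41.4°) = 360000 × 0.7501 = 270000 km².
Ratio = 182000 / 270000 ≈ 0.674.

0.674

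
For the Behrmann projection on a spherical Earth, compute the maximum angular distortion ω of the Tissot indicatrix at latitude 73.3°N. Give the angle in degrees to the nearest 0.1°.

The Behrmann projection is cylindrical equal-area with φ₀ = 30°. For cylindrical equal-area with standard parallel φ₀, h = cos φ / cos φ₀ and k = cos φ₀ / cos φ, so h·k = 1.
At 73.3°: h = 0.3318, k = 3.014; principal scales a = 3.014, b = 0.3318.
sin(ω/2) = (a − b)/(a + b) = 2.682/3.346 = 0.8016, so ω = 2 arcsin(0.8016) ≈ 106.6°.

106.6°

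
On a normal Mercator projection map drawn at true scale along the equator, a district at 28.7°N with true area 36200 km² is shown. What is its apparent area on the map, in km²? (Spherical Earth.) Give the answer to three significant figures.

Mercator is conformal, so the point scale is isotropic: h = k = sec φ = 1/cos φ.
Areal scale = k² = sec²φ = 1/cos²(28.7°) = 1/0.8771² = 1.300.
Apparent area = 36200 × 1.300 ≈ 47100 km².

47100 km²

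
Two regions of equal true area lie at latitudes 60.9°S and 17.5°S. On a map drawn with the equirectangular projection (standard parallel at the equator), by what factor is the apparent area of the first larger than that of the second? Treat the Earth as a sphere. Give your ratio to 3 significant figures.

1.96

In the plate carrée (x = Rλ, y = Rφ), meridians are true-scale (h = 1) and parallels are stretched by k = sec φ.
Areal scale at 60.9°: h·k = 1.000 × 2.056 = 2.056.
Areal scale at 17.5°: h·k = 1.000 × 1.049 = 1.049.
Ratio = 2.056/1.049 ≈ 1.96.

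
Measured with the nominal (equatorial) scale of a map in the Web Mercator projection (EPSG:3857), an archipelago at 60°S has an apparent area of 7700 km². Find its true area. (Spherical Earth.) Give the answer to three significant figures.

1930 km²

For Mercator, h = k = sec φ (a conformal cylindrical projection has a single point scale, 1/cos φ).
Areal scale = k² = sec²φ = 1/cos²(60°) = 1/0.5000² = 4.000.
True area = apparent / (areal scale) = 7700 / 4.000 ≈ 1930 km².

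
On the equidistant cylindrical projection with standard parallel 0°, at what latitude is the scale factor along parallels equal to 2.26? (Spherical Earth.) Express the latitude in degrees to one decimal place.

Plate carrée: h = 1, k = sec φ along parallels.
sec φ = 2.26  ⇒  cos φ = 0.4425  ⇒  φ ≈ 63.7°.

63.7°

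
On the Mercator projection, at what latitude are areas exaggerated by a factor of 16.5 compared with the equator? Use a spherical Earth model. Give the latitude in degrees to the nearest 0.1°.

75.7°

Mercator areal scale is sec²φ.
sec²φ = 16.5  ⇒  cos²φ = 0.06061  ⇒  cos φ = 0.2462.
φ = arccos(0.2462) ≈ 75.7°.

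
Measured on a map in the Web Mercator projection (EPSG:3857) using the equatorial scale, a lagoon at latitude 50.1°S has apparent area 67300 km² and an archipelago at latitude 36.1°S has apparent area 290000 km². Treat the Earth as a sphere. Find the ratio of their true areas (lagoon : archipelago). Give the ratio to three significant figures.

Mercator's areal exaggeration is sec²φ; hence true area = (apparent area) · cos²φ.
True area of lagoon: 67300 × cos²(50.1°) = 67300 × 0.4115 = 27690 km².
True area of archipelago: 290000 × cos²(36.1°) = 290000 × 0.6528 = 189300 km².
Ratio = 27690 / 189300 ≈ 0.146.

0.146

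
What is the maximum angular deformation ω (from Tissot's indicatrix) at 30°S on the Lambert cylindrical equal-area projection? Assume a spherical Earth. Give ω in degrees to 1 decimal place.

16.4°

The Lambert cylindrical equal-area projection is the cylindrical equal-area projection with its standard parallel at the equator (φ₀ = 0). A cylindrical equal-area projection with standard parallel φ₀ has meridian scale h = cos φ / cos φ₀ and parallel scale k = cos φ₀ / cos φ (so areas are preserved, h·k = 1).
At 30°: h = 0.8660, k = 1.155; principal scales a = 1.155, b = 0.8660.
sin(ω/2) = (a − b)/(a + b) = 0.2887/2.021 = 0.1429, so ω = 2 arcsin(0.1429) ≈ 16.4°.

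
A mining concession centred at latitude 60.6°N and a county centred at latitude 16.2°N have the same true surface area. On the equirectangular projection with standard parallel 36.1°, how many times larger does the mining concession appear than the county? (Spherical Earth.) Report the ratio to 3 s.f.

The equidistant cylindrical projection with φ₀ = 36.1° has h = 1 (meridians true) and k = cos φ₀ / cos φ along parallels.
Areal scale at 60.6°: h·k = 1.000 × 1.646 = 1.646.
Areal scale at 16.2°: h·k = 1.000 × 0.8414 = 0.8414.
Ratio = 1.646/0.8414 ≈ 1.96.

1.96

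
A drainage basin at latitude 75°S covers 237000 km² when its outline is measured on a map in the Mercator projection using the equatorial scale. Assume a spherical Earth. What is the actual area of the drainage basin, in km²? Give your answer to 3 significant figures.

15900 km²

The Mercator projection is conformal; its linear scale factor is the same in every direction and equals sec φ = 1/cos φ.
Areal scale = k² = sec²φ = 1/cos²(75°) = 1/0.2588² = 14.93.
True area = apparent / (areal scale) = 237000 / 14.93 ≈ 15900 km².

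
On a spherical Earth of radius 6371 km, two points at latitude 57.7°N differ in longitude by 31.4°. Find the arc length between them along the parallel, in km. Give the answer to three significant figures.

1870 km

Arc length along a parallel = R cos φ · Δλ (with Δλ in radians).
= 6371 × cos 57.7° × (31.4° × π/180) = 6371 × 0.5344 × 0.5480 ≈ 1870 km.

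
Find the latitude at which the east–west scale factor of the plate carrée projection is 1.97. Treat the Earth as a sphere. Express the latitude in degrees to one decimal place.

59.5°

Plate carrée: h = 1, k = sec φ along parallels.
sec φ = 1.97  ⇒  cos φ = 0.5076  ⇒  φ ≈ 59.5°.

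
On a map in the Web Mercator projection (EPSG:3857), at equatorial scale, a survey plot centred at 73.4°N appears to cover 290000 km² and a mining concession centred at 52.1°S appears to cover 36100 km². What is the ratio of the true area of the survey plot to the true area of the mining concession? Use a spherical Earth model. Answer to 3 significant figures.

1.74

Since Mercator area scale is 1/cos²φ, the true area equals the apparent area multiplied by cos²φ.
True area of survey plot: 290000 × cos²(73.4°) = 290000 × 0.08162 = 23670 km².
True area of mining concession: 36100 × cos²(52.1°) = 36100 × 0.3773 = 13620 km².
Ratio = 23670 / 13620 ≈ 1.74.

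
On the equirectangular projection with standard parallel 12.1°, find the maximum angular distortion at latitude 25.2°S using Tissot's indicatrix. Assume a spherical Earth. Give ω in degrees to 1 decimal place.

In the equirectangular projection with standard parallel φ₀ = 12.1° (x = Rλ cos φ₀, y = Rφ), meridians are true-scale (h = 1) and the parallel scale is k = cos φ₀ / cos φ.
At 25.2°: h = 1.000, k = 1.081; principal scales a = 1.081, b = 1.000.
sin(ω/2) = (a − b)/(a + b) = 0.08063/2.081 = 0.03875, so ω = 2 arcsin(0.03875) ≈ 4.4°.

4.4°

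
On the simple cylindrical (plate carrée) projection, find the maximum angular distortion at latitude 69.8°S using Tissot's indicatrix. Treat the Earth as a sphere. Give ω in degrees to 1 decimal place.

58.2°

For the equirectangular projection with φ₀ = 0 (plate carrée), h = 1 along meridians and k = sec φ along parallels.
At 69.8°: h = 1.000, k = 2.896; principal scales a = 2.896, b = 1.000.
sin(ω/2) = (a − b)/(a + b) = 1.896/3.896 = 0.4867, so ω = 2 arcsin(0.4867) ≈ 58.2°.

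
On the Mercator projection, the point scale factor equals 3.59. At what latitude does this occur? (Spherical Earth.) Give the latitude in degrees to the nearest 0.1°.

Mercator scale is k = sec φ = 1/cos φ.
1/cos φ = 3.59  ⇒  cos φ = 0.2786  ⇒  φ = arccos(0.2786) ≈ 73.8°.

73.8°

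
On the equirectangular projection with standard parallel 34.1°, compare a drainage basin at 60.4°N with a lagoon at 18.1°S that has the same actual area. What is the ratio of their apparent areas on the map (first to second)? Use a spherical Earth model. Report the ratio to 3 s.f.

The equidistant cylindrical projection with φ₀ = 34.1° has h = 1 (meridians true) and k = cos φ₀ / cos φ along parallels.
Areal scale at 60.4°: h·k = 1.000 × 1.676 = 1.676.
Areal scale at 18.1°: h·k = 1.000 × 0.8712 = 0.8712.
Ratio = 1.676/0.8712 ≈ 1.92.

1.92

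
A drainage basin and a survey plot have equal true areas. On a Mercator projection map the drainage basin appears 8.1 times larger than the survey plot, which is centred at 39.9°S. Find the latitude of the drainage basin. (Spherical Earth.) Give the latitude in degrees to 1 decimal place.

74.4°

Mercator areal scale is sec²φ, so apparent-area ratio = sec²φ₁ / sec²φ₂ = cos²φ₂ / cos²φ₁.
cos²φ₂ / cos²φ₁ = 8.1  ⇒  cos φ₁ = cos 39.9° / √8.1 = 0.7672/2.846 = 0.2696.
φ₁ = arccos(0.2696) ≈ 74.4°.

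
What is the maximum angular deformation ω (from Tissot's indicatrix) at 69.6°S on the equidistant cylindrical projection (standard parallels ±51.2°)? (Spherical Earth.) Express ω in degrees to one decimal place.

In the equirectangular projection with standard parallel φ₀ = 51.2° (x = Rλ cos φ₀, y = Rφ), meridians are true-scale (h = 1) and the parallel scale is k = cos φ₀ / cos φ.
At 69.6°: h = 1.000, k = 1.798; principal scales a = 1.798, b = 1.000.
sin(ω/2) = (a − b)/(a + b) = 0.7976/2.798 = 0.2851, so ω = 2 arcsin(0.2851) ≈ 33.1°.

33.1°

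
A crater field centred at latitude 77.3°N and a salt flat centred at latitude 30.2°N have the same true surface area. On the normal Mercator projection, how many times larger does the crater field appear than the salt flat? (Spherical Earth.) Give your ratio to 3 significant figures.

Mercator areal scale is sec²φ.
At 77.3°: sec²(77.3°) = 1/0.2198² = 20.69.
At 30.2°: sec²(30.2°) = 1/0.8643² = 1.339.
Ratio = 20.69/1.339 = cos²(30.2°)/cos²(77.3°) ≈ 15.5.

15.5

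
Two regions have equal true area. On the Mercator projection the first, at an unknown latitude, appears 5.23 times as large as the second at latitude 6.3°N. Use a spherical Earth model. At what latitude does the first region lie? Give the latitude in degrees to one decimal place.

On Mercator, (apparent₁)/(apparent₂) = sec²φ₁ / sec²φ₂ when true areas are equal.
cos²φ₂ / cos²φ₁ = 5.23  ⇒  cos φ₁ = cos 6.3° / √5.23 = 0.9940/2.287 = 0.4346.
φ₁ = arccos(0.4346) ≈ 64.2°.

64.2°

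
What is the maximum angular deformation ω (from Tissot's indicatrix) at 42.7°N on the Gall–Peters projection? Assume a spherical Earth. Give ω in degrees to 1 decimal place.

4.4°

The Gall–Peters projection is cylindrical equal-area with φ₀ = 45°. For cylindrical equal-area with standard parallel φ₀, h = cos φ / cos φ₀ and k = cos φ₀ / cos φ, so h·k = 1.
At 42.7°: h = 1.039, k = 0.9622; principal scales a = 1.039, b = 0.9622.
sin(ω/2) = (a − b)/(a + b) = 0.07716/2.001 = 0.03855, so ω = 2 arcsin(0.03855) ≈ 4.4°.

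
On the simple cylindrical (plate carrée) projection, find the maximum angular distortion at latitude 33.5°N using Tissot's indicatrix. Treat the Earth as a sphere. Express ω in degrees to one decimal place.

10.4°

For the equirectangular projection with φ₀ = 0 (plate carrée), h = 1 along meridians and k = sec φ along parallels.
At 33.5°: h = 1.000, k = 1.199; principal scales a = 1.199, b = 1.000.
sin(ω/2) = (a − b)/(a + b) = 0.1992/2.199 = 0.09058, so ω = 2 arcsin(0.09058) ≈ 10.4°.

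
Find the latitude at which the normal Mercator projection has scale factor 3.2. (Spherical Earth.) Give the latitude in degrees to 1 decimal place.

71.8°

Mercator scale is k = sec φ = 1/cos φ.
1/cos φ = 3.2  ⇒  cos φ = 0.3125  ⇒  φ = arccos(0.3125) ≈ 71.8°.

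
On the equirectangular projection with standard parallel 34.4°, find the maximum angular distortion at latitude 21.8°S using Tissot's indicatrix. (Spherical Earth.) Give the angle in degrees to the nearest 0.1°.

6.8°

In the equirectangular projection with standard parallel φ₀ = 34.4° (x = Rλ cos φ₀, y = Rφ), meridians are true-scale (h = 1) and the parallel scale is k = cos φ₀ / cos φ.
At 21.8°: h = 1.000, k = 0.8887; principal scales a = 1.000, b = 0.8887.
sin(ω/2) = (a − b)/(a + b) = 0.1113/1.889 = 0.05895, so ω = 2 arcsin(0.05895) ≈ 6.8°.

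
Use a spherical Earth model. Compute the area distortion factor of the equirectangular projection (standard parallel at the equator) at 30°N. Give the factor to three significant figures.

In the plate carrée (x = Rλ, y = Rφ), meridians are true-scale (h = 1) and parallels are stretched by k = sec φ.
Areal scale = h·k = 1 × sec φ; at 30°, h = 1.000, k = 1.155, so h·k = 1.155.

1.15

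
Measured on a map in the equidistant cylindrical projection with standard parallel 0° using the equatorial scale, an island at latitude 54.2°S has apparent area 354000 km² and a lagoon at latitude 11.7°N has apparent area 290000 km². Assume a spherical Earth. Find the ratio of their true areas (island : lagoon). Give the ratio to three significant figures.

0.729

On the plate carrée, areal scale = h·k = 1 × sec φ, so true area = apparent × cos φ.
True area of island: 354000 × cos(54.2°) = 354000 × 0.5850 = 207100 km².
True area of lagoon: 290000 × cos(11.7°) = 290000 × 0.9792 = 284000 km².
Ratio = 207100 / 284000 ≈ 0.729.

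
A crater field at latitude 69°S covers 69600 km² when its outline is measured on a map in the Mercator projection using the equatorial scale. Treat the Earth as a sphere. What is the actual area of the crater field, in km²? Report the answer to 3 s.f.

8940 km²

For Mercator, h = k = sec φ (a conformal cylindrical projection has a single point scale, 1/cos φ).
Areal scale = k² = sec²φ = 1/cos²(69°) = 1/0.3584² = 7.786.
True area = apparent / (areal scale) = 69600 / 7.786 ≈ 8940 km².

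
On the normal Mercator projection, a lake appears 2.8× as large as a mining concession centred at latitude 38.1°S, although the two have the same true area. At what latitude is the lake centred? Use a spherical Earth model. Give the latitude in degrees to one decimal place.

61.9°

On Mercator, (apparent₁)/(apparent₂) = sec²φ₁ / sec²φ₂ when true areas are equal.
cos²φ₂ / cos²φ₁ = 2.8  ⇒  cos φ₁ = cos 38.1° / √2.8 = 0.7869/1.673 = 0.4703.
φ₁ = arccos(0.4703) ≈ 61.9°.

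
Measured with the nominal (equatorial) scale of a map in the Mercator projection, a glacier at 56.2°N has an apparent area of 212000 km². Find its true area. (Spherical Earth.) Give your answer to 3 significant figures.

65600 km²

For Mercator, h = k = sec φ (a conformal cylindrical projection has a single point scale, 1/cos φ).
Areal scale = k² = sec²φ = 1/cos²(56.2°) = 1/0.5563² = 3.231.
True area = apparent / (areal scale) = 212000 / 3.231 ≈ 65600 km².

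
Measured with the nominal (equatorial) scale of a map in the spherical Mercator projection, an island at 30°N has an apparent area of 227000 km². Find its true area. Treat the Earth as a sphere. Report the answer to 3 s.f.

170000 km²

For Mercator, h = k = sec φ (a conformal cylindrical projection has a single point scale, 1/cos φ).
Areal scale = k² = sec²φ = 1/cos²(30°) = 1/0.8660² = 1.333.
True area = apparent / (areal scale) = 227000 / 1.333 ≈ 170000 km².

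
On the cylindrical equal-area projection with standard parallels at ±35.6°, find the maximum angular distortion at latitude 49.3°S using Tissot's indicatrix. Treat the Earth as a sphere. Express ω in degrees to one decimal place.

25.1°

For cylindrical equal-area with standard parallel φ₀, h = cos φ / cos φ₀ and k = cos φ₀ / cos φ, so h·k = 1.
At 49.3°: h = 0.8020, k = 1.247; principal scales a = 1.247, b = 0.8020.
sin(ω/2) = (a − b)/(a + b) = 0.4449/2.049 = 0.2171, so ω = 2 arcsin(0.2171) ≈ 25.1°.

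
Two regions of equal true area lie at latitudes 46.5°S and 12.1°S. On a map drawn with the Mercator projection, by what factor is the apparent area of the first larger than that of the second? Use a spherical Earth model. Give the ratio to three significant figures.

2.02

Mercator areal scale is sec²φ.
At 46.5°: sec²(46.5°) = 1/0.6884² = 2.110.
At 12.1°: sec²(12.1°) = 1/0.9778² = 1.046.
Ratio = 2.110/1.046 = cos²(12.1°)/cos²(46.5°) ≈ 2.02.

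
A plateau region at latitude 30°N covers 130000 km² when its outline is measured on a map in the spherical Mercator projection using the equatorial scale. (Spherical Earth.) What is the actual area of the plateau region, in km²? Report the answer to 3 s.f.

97500 km²

For Mercator, h = k = sec φ (a conformal cylindrical projection has a single point scale, 1/cos φ).
Areal scale = k² = sec²φ = 1/cos²(30°) = 1/0.8660² = 1.333.
True area = apparent / (areal scale) = 130000 / 1.333 ≈ 97500 km².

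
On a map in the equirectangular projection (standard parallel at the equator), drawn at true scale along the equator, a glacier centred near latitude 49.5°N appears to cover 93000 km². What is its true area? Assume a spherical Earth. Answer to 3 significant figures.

60400 km²

For the equirectangular projection with φ₀ = 0 (plate carrée), h = 1 along meridians and k = sec φ along parallels.
Areal scale = h·k = 1 × sec φ; at 49.5°, h = 1.000, k = 1.540, so h·k = 1.540.
True area = apparent / (areal scale) = 93000 / 1.540 ≈ 60400 km².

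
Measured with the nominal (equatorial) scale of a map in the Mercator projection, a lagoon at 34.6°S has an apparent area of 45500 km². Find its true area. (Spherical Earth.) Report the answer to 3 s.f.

Mercator is conformal, so the point scale is isotropic: h = k = sec φ = 1/cos φ.
Areal scale = k² = sec²φ = 1/cos²(34.6°) = 1/0.8231² = 1.476.
True area = apparent / (areal scale) = 45500 / 1.476 ≈ 30800 km².

30800 km²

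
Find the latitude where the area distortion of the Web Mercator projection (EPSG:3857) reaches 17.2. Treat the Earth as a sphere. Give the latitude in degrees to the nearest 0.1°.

76.0°

Mercator areal scale is sec²φ.
sec²φ = 17.2  ⇒  cos²φ = 0.05814  ⇒  cos φ = 0.2411.
φ = arccos(0.2411) ≈ 76.0°.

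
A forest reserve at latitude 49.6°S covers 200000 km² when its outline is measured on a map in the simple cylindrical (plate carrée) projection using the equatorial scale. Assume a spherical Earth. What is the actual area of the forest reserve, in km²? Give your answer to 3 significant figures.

For the equirectangular projection with φ₀ = 0 (plate carrée), h = 1 along meridians and k = sec φ along parallels.
Areal scale = h·k = 1 × sec φ; at 49.6°, h = 1.000, k = 1.543, so h·k = 1.543.
True area = apparent / (areal scale) = 200000 / 1.543 ≈ 130000 km².

130000 km²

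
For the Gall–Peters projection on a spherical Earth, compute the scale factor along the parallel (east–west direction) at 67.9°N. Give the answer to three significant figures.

1.88

Gall–Peters is a cylindrical equal-area projection with standard parallels at ±45°. Cylindrical equal-area (φ₀ = 45°): h = cos φ / cos 45° along meridians, k = cos 45° / cos φ along parallels; h·k = 1.
k = cos 45° / cos 67.9° = 0.7071/0.3762 = 1.879.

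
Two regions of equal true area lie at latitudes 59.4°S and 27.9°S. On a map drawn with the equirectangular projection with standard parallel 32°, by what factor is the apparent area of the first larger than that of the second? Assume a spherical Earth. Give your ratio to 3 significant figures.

1.74

The equidistant cylindrical projection with φ₀ = 32° has h = 1 (meridians true) and k = cos φ₀ / cos φ along parallels.
Areal scale at 59.4°: h·k = 1.000 × 1.666 = 1.666.
Areal scale at 27.9°: h·k = 1.000 × 0.9596 = 0.9596.
Ratio = 1.666/0.9596 ≈ 1.74.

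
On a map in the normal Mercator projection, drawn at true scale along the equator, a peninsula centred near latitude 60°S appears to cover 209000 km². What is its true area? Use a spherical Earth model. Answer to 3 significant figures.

Mercator is conformal, so the point scale is isotropic: h = k = sec φ = 1/cos φ.
Areal scale = k² = sec²φ = 1/cos²(60°) = 1/0.5000² = 4.000.
True area = apparent / (areal scale) = 209000 / 4.000 ≈ 52300 km².

52300 km²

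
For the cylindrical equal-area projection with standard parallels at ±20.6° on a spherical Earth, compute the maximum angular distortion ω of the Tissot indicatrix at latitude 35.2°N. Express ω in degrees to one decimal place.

15.5°

For cylindrical equal-area with standard parallel φ₀, h = cos φ / cos φ₀ and k = cos φ₀ / cos φ, so h·k = 1.
At 35.2°: h = 0.8730, k = 1.146; principal scales a = 1.146, b = 0.8730.
sin(ω/2) = (a − b)/(a + b) = 0.2726/2.018 = 0.1350, so ω = 2 arcsin(0.1350) ≈ 15.5°.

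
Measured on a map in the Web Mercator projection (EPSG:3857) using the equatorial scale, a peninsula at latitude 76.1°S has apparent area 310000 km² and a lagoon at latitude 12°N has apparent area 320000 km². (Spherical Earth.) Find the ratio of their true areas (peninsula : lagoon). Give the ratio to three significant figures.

0.0584

Since Mercator area scale is 1/cos²φ, the true area equals the apparent area multiplied by cos²φ.
True area of peninsula: 310000 × cos²(76.1°) = 310000 × 0.05771 = 17890 km².
True area of lagoon: 320000 × cos²(12°) = 320000 × 0.9568 = 306200 km².
Ratio = 17890 / 306200 ≈ 0.0584.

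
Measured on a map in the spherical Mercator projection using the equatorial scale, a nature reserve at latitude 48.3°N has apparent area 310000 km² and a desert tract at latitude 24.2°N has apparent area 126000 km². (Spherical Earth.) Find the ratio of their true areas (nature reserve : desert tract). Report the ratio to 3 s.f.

1.31

Since Mercator area scale is 1/cos²φ, the true area equals the apparent area multiplied by cos²φ.
True area of nature reserve: 310000 × cos²(48.3°) = 310000 × 0.4425 = 137200 km².
True area of desert tract: 126000 × cos²(24.2°) = 126000 × 0.8320 = 104800 km².
Ratio = 137200 / 104800 ≈ 1.31.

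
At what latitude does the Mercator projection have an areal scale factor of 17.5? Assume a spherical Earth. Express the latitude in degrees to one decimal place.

76.2°

Mercator areal scale is sec²φ.
sec²φ = 17.5  ⇒  cos²φ = 0.05714  ⇒  cos φ = 0.2390.
φ = arccos(0.2390) ≈ 76.2°.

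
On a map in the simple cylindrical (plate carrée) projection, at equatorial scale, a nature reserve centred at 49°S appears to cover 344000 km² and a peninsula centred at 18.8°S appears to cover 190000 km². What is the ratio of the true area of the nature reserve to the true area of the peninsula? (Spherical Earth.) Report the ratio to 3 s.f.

1.25

Plate carrée has h = 1 and k = sec φ, giving areal scale sec φ; true area = (apparent area) · cos φ.
True area of nature reserve: 344000 × cos(49°) = 344000 × 0.6561 = 225700 km².
True area of peninsula: 190000 × cos(18.8°) = 190000 × 0.9466 = 179900 km².
Ratio = 225700 / 179900 ≈ 1.25.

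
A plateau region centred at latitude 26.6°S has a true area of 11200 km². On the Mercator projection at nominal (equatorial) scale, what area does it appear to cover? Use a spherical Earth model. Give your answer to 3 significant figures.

14000 km²

Mercator is conformal, so the point scale is isotropic: h = k = sec φ = 1/cos φ.
Areal scale = k² = sec²φ = 1/cos²(26.6°) = 1/0.8942² = 1.251.
Apparent area = 11200 × 1.251 ≈ 14000 km².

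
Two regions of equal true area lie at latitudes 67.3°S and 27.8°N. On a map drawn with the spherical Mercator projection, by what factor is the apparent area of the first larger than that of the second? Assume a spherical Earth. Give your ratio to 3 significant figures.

Mercator is conformal with k = sec φ, so areal scale = k² = sec²φ.
At 67.3°: sec²(67.3°) = 1/0.3859² = 6.715.
At 27.8°: sec²(27.8°) = 1/0.8846² = 1.278.
Ratio = 6.715/1.278 = cos²(27.8°)/cos²(67.3°) ≈ 5.25.

5.25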